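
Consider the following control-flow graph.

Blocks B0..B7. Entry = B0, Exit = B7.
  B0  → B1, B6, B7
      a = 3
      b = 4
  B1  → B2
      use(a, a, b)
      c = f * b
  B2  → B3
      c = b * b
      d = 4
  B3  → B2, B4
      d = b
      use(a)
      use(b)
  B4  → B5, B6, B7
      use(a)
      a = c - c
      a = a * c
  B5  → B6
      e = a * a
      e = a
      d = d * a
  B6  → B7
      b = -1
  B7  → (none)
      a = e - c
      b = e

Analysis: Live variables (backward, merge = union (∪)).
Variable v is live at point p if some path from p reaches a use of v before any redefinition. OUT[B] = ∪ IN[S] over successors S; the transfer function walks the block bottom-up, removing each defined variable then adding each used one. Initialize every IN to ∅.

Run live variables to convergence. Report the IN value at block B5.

Answer: {a, c, d}

Trace:
Fixpoint table:
  B0:   IN={c, e, f}   OUT={a, b, c, e, f}
  B1:   IN={a, b, e, f}   OUT={a, b, e}
  B2:   IN={a, b, e}   OUT={a, b, c, e}
  B3:   IN={a, b, c, e}   OUT={a, b, c, d, e}
  B4:   IN={a, c, d, e}   OUT={a, c, d, e}
  B5:   IN={a, c, d}   OUT={c, e}
  B6:   IN={c, e}   OUT={c, e}
  B7:   IN={c, e}   OUT={}

Merge at B5: OUT[B5] = IN[B6] = {c, e}
Applying B5's transfer function to that OUT value gives IN[B5] (row B5 above).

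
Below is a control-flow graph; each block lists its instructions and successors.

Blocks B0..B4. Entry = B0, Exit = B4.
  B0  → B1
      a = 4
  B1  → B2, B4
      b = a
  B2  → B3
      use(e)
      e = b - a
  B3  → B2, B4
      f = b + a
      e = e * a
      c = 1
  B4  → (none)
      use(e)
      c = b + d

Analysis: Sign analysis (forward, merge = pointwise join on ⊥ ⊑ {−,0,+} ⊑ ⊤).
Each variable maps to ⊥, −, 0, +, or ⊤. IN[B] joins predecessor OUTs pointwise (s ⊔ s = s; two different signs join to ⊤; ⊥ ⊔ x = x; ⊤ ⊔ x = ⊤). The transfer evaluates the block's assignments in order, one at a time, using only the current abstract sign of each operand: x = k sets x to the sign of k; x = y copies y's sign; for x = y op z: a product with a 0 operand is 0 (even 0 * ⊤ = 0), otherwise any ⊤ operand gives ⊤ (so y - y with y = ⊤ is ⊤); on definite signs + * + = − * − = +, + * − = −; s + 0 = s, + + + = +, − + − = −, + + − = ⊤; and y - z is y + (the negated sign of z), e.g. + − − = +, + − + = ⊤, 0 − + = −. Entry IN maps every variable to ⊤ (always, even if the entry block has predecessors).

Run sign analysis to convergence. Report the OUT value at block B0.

Fixpoint table:
  B0: | IN=(all ⊤) | OUT={a:+; rest ⊤}
  B1: | IN={a:+; rest ⊤} | OUT={a:+, b:+; rest ⊤}
  B2: | IN={a:+, b:+; rest ⊤} | OUT={a:+, b:+; rest ⊤}
  B3: | IN={a:+, b:+; rest ⊤} | OUT={a:+, b:+, c:+, f:+; rest ⊤}
  B4: | IN={a:+, b:+; rest ⊤} | OUT={a:+, b:+; rest ⊤}

B0 is the boundary node: IN[B0] = {a: ⊤, b: ⊤, c: ⊤, d: ⊤, e: ⊤, f: ⊤}
Applying B0's transfer function to that IN value gives OUT[B0] (row B0 above).

Answer: {a: +, b: ⊤, c: ⊤, d: ⊤, e: ⊤, f: ⊤}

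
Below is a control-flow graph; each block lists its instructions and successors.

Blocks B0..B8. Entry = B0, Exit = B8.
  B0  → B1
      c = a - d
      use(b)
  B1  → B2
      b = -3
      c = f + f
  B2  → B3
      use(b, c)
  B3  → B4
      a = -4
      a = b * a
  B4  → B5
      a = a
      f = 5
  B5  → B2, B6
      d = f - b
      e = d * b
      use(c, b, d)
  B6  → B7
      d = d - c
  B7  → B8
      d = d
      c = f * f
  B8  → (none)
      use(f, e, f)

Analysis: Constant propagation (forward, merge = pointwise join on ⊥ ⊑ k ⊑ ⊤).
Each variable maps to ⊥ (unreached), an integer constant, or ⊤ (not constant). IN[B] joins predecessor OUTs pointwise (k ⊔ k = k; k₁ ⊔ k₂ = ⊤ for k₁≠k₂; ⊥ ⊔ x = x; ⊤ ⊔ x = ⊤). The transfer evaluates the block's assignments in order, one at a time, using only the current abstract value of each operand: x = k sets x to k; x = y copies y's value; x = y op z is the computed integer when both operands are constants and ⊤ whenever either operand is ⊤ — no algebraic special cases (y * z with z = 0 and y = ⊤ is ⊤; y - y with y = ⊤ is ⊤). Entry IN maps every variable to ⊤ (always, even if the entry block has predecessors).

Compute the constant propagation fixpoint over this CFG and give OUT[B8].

Answer: {a: 12, b: -3, c: 25, d: ⊤, e: -24, f: 5}

Trace:
Per-block solution:
  B0: | IN=(all ⊤) | OUT=(all ⊤)
  B1: | IN=(all ⊤) | OUT={b:-3; rest ⊤}
  B2: | IN={b:-3; rest ⊤} | OUT={b:-3; rest ⊤}
  B3: | IN={b:-3; rest ⊤} | OUT={a:12, b:-3; rest ⊤}
  B4: | IN={a:12, b:-3; rest ⊤} | OUT={a:12, b:-3, f:5; rest ⊤}
  B5: | IN={a:12, b:-3, f:5; rest ⊤} | OUT={a:12, b:-3, d:8, e:-24, f:5; rest ⊤}
  B6: | IN={a:12, b:-3, d:8, e:-24, f:5; rest ⊤} | OUT={a:12, b:-3, e:-24, f:5; rest ⊤}
  B7: | IN={a:12, b:-3, e:-24, f:5; rest ⊤} | OUT={a:12, b:-3, c:25, e:-24, f:5; rest ⊤}
  B8: | IN={a:12, b:-3, c:25, e:-24, f:5; rest ⊤} | OUT={a:12, b:-3, c:25, e:-24, f:5; rest ⊤}

Merge at B8: IN[B8] = OUT[B7] = {a: 12, b: -3, c: 25, d: ⊤, e: -24, f: 5}
Applying B8's transfer function to that IN value gives OUT[B8] (row B8 above).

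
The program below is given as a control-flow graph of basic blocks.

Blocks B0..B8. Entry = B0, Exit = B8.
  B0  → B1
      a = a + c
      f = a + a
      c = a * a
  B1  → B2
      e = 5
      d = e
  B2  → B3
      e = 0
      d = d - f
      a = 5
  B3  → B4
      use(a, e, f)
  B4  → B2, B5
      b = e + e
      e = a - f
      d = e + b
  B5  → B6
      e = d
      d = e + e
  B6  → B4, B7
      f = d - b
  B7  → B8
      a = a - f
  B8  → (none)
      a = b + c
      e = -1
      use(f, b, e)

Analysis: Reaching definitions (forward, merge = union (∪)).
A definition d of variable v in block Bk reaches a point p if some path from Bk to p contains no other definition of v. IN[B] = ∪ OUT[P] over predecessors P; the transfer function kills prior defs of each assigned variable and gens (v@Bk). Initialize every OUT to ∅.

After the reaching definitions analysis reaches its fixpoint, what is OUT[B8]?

Answer: {a@B8, b@B4, c@B0, d@B5, e@B8, f@B6}

Working:
Per-block solution:
  B0:   IN={}   OUT={a@B0, c@B0, f@B0}
  B1:   IN={a@B0, c@B0, f@B0}   OUT={a@B0, c@B0, d@B1, e@B1, f@B0}
  B2:   IN={a@B0, a@B2, b@B4, c@B0, d@B1, d@B4, e@B1, e@B4, f@B0, f@B6}   OUT={a@B2, b@B4, c@B0, d@B2, e@B2, f@B0, f@B6}
  B3:   IN={a@B2, b@B4, c@B0, d@B2, e@B2, f@B0, f@B6}   OUT={a@B2, b@B4, c@B0, d@B2, e@B2, f@B0, f@B6}
  B4:   IN={a@B2, b@B4, c@B0, d@B2, d@B5, e@B2, e@B5, f@B0, f@B6}   OUT={a@B2, b@B4, c@B0, d@B4, e@B4, f@B0, f@B6}
  B5:   IN={a@B2, b@B4, c@B0, d@B4, e@B4, f@B0, f@B6}   OUT={a@B2, b@B4, c@B0, d@B5, e@B5, f@B0, f@B6}
  B6:   IN={a@B2, b@B4, c@B0, d@B5, e@B5, f@B0, f@B6}   OUT={a@B2, b@B4, c@B0, d@B5, e@B5, f@B6}
  B7:   IN={a@B2, b@B4, c@B0, d@B5, e@B5, f@B6}   OUT={a@B7, b@B4, c@B0, d@B5, e@B5, f@B6}
  B8:   IN={a@B7, b@B4, c@B0, d@B5, e@B5, f@B6}   OUT={a@B8, b@B4, c@B0, d@B5, e@B8, f@B6}

Merge at B8: IN[B8] = OUT[B7] = {a@B7, b@B4, c@B0, d@B5, e@B5, f@B6}
Applying B8's transfer function to that IN value gives OUT[B8] (row B8 above).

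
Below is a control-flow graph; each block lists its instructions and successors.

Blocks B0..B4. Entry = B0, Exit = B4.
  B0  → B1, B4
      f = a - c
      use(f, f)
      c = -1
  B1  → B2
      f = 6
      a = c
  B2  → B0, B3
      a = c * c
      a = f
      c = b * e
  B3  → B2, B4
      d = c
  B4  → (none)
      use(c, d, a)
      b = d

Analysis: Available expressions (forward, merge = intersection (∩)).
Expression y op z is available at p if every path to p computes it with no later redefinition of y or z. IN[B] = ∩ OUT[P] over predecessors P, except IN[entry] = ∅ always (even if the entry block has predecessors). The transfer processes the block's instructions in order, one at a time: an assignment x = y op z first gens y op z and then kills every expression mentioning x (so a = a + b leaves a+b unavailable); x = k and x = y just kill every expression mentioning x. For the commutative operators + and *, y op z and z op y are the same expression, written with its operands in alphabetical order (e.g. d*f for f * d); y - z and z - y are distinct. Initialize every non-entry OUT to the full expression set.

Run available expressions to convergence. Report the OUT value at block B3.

Answer: {b*e}

Working:
Fixpoint table:
  B0:   IN={}   OUT={}
  B1:   IN={}   OUT={}
  B2:   IN={}   OUT={b*e}
  B3:   IN={b*e}   OUT={b*e}
  B4:   IN={}   OUT={}

Merge at B3: IN[B3] = OUT[B2] = {b*e}
Applying B3's transfer function to that IN value gives OUT[B3] (row B3 above).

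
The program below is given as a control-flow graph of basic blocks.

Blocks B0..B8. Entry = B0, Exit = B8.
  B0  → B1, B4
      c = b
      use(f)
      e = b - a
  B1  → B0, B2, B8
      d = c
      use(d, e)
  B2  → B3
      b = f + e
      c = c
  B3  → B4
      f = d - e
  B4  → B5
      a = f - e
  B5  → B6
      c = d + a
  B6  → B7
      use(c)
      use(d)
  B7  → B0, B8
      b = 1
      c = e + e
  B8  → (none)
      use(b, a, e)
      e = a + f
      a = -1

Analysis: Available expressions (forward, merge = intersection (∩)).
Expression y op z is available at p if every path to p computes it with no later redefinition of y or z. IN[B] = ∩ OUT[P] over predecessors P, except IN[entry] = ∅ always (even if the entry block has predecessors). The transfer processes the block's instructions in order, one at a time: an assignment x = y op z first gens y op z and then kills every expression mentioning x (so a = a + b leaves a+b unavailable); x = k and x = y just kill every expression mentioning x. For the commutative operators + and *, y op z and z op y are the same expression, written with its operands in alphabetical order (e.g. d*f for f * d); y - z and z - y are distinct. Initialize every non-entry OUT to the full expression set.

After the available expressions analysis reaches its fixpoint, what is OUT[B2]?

Answer: {e+f}

Trace:
Per-block solution:
  B0:  IN={}  OUT={b-a}
  B1:  IN={b-a}  OUT={b-a}
  B2:  IN={b-a}  OUT={e+f}
  B3:  IN={e+f}  OUT={d-e}
  B4:  IN={}  OUT={f-e}
  B5:  IN={f-e}  OUT={a+d, f-e}
  B6:  IN={a+d, f-e}  OUT={a+d, f-e}
  B7:  IN={a+d, f-e}  OUT={a+d, e+e, f-e}
  B8:  IN={}  OUT={}

Merge at B2: IN[B2] = OUT[B1] = {b-a}
Applying B2's transfer function to that IN value gives OUT[B2] (row B2 above).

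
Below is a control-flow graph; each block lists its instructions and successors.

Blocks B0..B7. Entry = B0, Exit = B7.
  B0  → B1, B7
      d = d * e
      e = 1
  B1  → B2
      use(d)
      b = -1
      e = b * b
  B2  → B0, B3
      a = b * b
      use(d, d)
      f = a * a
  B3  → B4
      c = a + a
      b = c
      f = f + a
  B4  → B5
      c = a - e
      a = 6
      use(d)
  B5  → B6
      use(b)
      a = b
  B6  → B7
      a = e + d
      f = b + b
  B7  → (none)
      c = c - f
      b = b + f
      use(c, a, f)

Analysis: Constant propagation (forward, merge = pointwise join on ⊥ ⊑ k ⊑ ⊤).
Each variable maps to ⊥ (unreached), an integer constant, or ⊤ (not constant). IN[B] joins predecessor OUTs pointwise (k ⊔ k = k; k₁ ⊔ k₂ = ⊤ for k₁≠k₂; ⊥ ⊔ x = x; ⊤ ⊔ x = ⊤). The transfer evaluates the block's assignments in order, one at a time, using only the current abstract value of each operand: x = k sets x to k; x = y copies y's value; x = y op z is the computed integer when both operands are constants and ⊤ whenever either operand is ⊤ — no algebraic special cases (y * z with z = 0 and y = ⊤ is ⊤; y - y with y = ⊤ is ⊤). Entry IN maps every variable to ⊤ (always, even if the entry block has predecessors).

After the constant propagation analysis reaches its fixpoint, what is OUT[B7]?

Fixpoint table:
  B0: | IN=(all ⊤) | OUT={e:1; rest ⊤}
  B1: | IN={e:1; rest ⊤} | OUT={b:-1, e:1; rest ⊤}
  B2: | IN={b:-1, e:1; rest ⊤} | OUT={a:1, b:-1, e:1, f:1; rest ⊤}
  B3: | IN={a:1, b:-1, e:1, f:1; rest ⊤} | OUT={a:1, b:2, c:2, e:1, f:2; rest ⊤}
  B4: | IN={a:1, b:2, c:2, e:1, f:2; rest ⊤} | OUT={a:6, b:2, c:0, e:1, f:2; rest ⊤}
  B5: | IN={a:6, b:2, c:0, e:1, f:2; rest ⊤} | OUT={a:2, b:2, c:0, e:1, f:2; rest ⊤}
  B6: | IN={a:2, b:2, c:0, e:1, f:2; rest ⊤} | OUT={b:2, c:0, e:1, f:4; rest ⊤}
  B7: | IN={e:1; rest ⊤} | OUT={e:1; rest ⊤}

Merge at B7: IN[B7] = OUT[B0] ⊔ OUT[B6] = {a: ⊤, b: ⊤, c: ⊤, d: ⊤, e: 1, f: ⊤}
Applying B7's transfer function to that IN value gives OUT[B7] (row B7 above).

Answer: {a: ⊤, b: ⊤, c: ⊤, d: ⊤, e: 1, f: ⊤}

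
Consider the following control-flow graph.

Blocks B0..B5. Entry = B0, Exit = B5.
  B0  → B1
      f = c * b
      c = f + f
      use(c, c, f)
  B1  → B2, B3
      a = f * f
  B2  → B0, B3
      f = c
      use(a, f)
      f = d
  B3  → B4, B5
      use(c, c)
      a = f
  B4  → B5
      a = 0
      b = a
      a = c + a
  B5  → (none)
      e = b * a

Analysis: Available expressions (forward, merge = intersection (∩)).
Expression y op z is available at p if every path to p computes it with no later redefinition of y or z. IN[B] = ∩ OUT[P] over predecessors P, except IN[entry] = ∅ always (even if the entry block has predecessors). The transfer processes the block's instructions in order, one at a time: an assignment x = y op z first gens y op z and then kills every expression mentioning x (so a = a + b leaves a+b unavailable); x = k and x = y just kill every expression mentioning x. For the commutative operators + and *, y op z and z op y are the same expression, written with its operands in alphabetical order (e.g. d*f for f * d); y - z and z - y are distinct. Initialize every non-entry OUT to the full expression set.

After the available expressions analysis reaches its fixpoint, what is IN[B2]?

Fixpoint table:
  B0:  IN={}  OUT={f+f}
  B1:  IN={f+f}  OUT={f*f, f+f}
  B2:  IN={f*f, f+f}  OUT={}
  B3:  IN={}  OUT={}
  B4:  IN={}  OUT={}
  B5:  IN={}  OUT={a*b}

Merge at B2: IN[B2] = OUT[B1] = {f*f, f+f}

Answer: {f*f, f+f}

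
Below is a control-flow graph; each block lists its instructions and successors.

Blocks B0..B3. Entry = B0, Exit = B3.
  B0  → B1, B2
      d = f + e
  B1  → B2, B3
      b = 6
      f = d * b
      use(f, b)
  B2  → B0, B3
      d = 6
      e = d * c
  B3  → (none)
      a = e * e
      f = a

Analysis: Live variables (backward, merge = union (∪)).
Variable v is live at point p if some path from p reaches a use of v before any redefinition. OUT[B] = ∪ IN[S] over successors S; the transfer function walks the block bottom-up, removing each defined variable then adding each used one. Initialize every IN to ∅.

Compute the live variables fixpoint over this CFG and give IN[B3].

Answer: {e}

Trace:
Fixpoint table:
  B0:  IN={c, e, f}  OUT={c, d, e, f}
  B1:  IN={c, d, e}  OUT={c, e, f}
  B2:  IN={c, f}  OUT={c, e, f}
  B3:  IN={e}  OUT={}

B3 is the boundary node: OUT[B3] = {}
Applying B3's transfer function to that OUT value gives IN[B3] (row B3 above).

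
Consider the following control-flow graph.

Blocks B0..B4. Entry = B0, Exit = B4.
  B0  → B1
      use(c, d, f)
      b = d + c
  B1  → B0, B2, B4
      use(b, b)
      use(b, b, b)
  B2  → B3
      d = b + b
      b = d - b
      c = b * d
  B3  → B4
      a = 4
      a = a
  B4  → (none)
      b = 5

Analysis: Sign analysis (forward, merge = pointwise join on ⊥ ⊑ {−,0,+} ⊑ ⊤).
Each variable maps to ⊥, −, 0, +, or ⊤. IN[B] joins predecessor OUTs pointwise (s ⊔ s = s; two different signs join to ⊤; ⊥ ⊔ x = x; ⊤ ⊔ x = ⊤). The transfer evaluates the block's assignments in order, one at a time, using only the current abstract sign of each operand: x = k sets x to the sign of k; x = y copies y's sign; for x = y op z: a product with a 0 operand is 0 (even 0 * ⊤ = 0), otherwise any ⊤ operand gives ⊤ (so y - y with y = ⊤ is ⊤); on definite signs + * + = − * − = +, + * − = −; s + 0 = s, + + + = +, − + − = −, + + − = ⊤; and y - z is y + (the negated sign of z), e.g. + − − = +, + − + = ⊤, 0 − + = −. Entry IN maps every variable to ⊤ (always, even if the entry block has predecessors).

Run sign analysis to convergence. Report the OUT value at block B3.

Answer: {a: +, b: ⊤, c: ⊤, d: ⊤, e: ⊤, f: ⊤}

Working:
Fixpoint table:
  B0: | IN=(all ⊤) | OUT=(all ⊤)
  B1: | IN=(all ⊤) | OUT=(all ⊤)
  B2: | IN=(all ⊤) | OUT=(all ⊤)
  B3: | IN=(all ⊤) | OUT={a:+; rest ⊤}
  B4: | IN=(all ⊤) | OUT={b:+; rest ⊤}

Merge at B3: IN[B3] = OUT[B2] = {a: ⊤, b: ⊤, c: ⊤, d: ⊤, e: ⊤, f: ⊤}
Applying B3's transfer function to that IN value gives OUT[B3] (row B3 above).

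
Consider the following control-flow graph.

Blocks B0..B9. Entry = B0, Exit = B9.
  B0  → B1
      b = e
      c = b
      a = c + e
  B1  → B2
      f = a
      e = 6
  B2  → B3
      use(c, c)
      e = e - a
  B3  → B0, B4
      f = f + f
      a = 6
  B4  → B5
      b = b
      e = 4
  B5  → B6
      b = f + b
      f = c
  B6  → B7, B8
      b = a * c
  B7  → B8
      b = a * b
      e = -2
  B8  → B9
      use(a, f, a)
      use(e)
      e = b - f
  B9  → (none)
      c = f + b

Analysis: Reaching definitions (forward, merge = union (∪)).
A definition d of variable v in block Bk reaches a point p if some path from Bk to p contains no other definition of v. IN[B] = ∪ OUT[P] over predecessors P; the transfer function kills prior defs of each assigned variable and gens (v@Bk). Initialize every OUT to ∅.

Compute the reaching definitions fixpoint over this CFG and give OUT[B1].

Answer: {a@B0, b@B0, c@B0, e@B1, f@B1}

Trace:
Fixpoint table:
  B0:   IN={a@B3, b@B0, c@B0, e@B2, f@B3}   OUT={a@B0, b@B0, c@B0, e@B2, f@B3}
  B1:   IN={a@B0, b@B0, c@B0, e@B2, f@B3}   OUT={a@B0, b@B0, c@B0, e@B1, f@B1}
  B2:   IN={a@B0, b@B0, c@B0, e@B1, f@B1}   OUT={a@B0, b@B0, c@B0, e@B2, f@B1}
  B3:   IN={a@B0, b@B0, c@B0, e@B2, f@B1}   OUT={a@B3, b@B0, c@B0, e@B2, f@B3}
  B4:   IN={a@B3, b@B0, c@B0, e@B2, f@B3}   OUT={a@B3, b@B4, c@B0, e@B4, f@B3}
  B5:   IN={a@B3, b@B4, c@B0, e@B4, f@B3}   OUT={a@B3, b@B5, c@B0, e@B4, f@B5}
  B6:   IN={a@B3, b@B5, c@B0, e@B4, f@B5}   OUT={a@B3, b@B6, c@B0, e@B4, f@B5}
  B7:   IN={a@B3, b@B6, c@B0, e@B4, f@B5}   OUT={a@B3, b@B7, c@B0, e@B7, f@B5}
  B8:   IN={a@B3, b@B6, b@B7, c@B0, e@B4, e@B7, f@B5}   OUT={a@B3, b@B6, b@B7, c@B0, e@B8, f@B5}
  B9:   IN={a@B3, b@B6, b@B7, c@B0, e@B8, f@B5}   OUT={a@B3, b@B6, b@B7, c@B9, e@B8, f@B5}

Merge at B1: IN[B1] = OUT[B0] = {a@B0, b@B0, c@B0, e@B2, f@B3}
Applying B1's transfer function to that IN value gives OUT[B1] (row B1 above).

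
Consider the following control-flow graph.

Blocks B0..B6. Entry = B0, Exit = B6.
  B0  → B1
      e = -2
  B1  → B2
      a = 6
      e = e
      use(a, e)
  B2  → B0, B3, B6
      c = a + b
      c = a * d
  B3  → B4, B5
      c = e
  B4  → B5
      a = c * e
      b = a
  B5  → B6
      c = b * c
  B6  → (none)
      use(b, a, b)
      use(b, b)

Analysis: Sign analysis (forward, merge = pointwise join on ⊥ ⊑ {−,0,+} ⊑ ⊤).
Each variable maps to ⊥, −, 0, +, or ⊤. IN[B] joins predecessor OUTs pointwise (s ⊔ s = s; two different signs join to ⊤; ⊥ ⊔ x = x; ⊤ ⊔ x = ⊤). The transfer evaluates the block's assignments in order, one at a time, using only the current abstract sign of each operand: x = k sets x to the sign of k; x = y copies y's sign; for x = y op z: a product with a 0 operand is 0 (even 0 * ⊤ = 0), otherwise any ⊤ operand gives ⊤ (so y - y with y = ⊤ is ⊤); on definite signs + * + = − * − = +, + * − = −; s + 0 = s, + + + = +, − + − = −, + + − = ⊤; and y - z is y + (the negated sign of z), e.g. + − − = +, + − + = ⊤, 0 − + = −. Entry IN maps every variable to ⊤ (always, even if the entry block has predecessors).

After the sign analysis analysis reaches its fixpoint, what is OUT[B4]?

Answer: {a: +, b: +, c: -, d: ⊤, e: -, f: ⊤}

Trace:
Fixpoint table:
  B0: | IN=(all ⊤) | OUT={e:-; rest ⊤}
  B1: | IN={e:-; rest ⊤} | OUT={a:+, e:-; rest ⊤}
  B2: | IN={a:+, e:-; rest ⊤} | OUT={a:+, e:-; rest ⊤}
  B3: | IN={a:+, e:-; rest ⊤} | OUT={a:+, c:-, e:-; rest ⊤}
  B4: | IN={a:+, c:-, e:-; rest ⊤} | OUT={a:+, b:+, c:-, e:-; rest ⊤}
  B5: | IN={a:+, c:-, e:-; rest ⊤} | OUT={a:+, e:-; rest ⊤}
  B6: | IN={a:+, e:-; rest ⊤} | OUT={a:+, e:-; rest ⊤}

Merge at B4: IN[B4] = OUT[B3] = {a: +, b: ⊤, c: -, d: ⊤, e: -, f: ⊤}
Applying B4's transfer function to that IN value gives OUT[B4] (row B4 above).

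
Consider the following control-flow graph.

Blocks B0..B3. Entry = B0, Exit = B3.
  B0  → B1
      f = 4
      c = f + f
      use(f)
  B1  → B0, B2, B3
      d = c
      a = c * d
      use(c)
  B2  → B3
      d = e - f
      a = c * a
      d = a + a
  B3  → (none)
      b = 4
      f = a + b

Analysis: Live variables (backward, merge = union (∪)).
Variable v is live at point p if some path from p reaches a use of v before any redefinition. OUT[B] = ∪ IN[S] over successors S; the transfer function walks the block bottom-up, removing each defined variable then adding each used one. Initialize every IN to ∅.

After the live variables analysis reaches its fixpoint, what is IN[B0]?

Fixpoint table:
  B0: | IN={e} | OUT={c, e, f}
  B1: | IN={c, e, f} | OUT={a, c, e, f}
  B2: | IN={a, c, e, f} | OUT={a}
  B3: | IN={a} | OUT={}

Merge at B0: OUT[B0] = IN[B1] = {c, e, f}
Applying B0's transfer function to that OUT value gives IN[B0] (row B0 above).

Answer: {e}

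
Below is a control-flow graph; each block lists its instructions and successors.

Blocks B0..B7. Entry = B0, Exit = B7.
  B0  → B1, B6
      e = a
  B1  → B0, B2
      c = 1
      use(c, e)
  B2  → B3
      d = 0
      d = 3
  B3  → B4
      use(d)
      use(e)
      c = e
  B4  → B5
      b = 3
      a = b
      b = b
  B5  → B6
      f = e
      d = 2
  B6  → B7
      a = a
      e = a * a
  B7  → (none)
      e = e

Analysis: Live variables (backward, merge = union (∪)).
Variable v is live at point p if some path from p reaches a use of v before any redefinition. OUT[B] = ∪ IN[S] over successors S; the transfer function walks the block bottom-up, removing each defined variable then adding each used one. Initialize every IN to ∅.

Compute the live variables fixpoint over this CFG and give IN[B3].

Answer: {d, e}

Working:
Converged values:
  B0:  IN={a}  OUT={a, e}
  B1:  IN={a, e}  OUT={a, e}
  B2:  IN={e}  OUT={d, e}
  B3:  IN={d, e}  OUT={e}
  B4:  IN={e}  OUT={a, e}
  B5:  IN={a, e}  OUT={a}
  B6:  IN={a}  OUT={e}
  B7:  IN={e}  OUT={}

Merge at B3: OUT[B3] = IN[B4] = {e}
Applying B3's transfer function to that OUT value gives IN[B3] (row B3 above).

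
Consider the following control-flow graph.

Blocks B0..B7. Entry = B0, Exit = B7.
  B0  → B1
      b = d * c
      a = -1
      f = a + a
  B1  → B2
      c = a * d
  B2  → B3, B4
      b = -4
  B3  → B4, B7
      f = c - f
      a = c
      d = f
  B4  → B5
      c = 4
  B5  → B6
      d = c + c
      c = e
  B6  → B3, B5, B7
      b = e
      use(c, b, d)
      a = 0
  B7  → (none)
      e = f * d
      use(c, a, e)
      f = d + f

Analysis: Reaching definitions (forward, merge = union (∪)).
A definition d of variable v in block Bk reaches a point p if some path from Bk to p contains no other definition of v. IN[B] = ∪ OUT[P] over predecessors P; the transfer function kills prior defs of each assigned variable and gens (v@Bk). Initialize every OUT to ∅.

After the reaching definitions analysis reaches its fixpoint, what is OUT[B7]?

Answer: {a@B3, a@B6, b@B2, b@B6, c@B1, c@B5, d@B3, d@B5, e@B7, f@B7}

Trace:
Fixpoint table:
  B0:  IN={}  OUT={a@B0, b@B0, f@B0}
  B1:  IN={a@B0, b@B0, f@B0}  OUT={a@B0, b@B0, c@B1, f@B0}
  B2:  IN={a@B0, b@B0, c@B1, f@B0}  OUT={a@B0, b@B2, c@B1, f@B0}
  B3:  IN={a@B0, a@B6, b@B2, b@B6, c@B1, c@B5, d@B5, f@B0, f@B3}  OUT={a@B3, b@B2, b@B6, c@B1, c@B5, d@B3, f@B3}
  B4:  IN={a@B0, a@B3, b@B2, b@B6, c@B1, c@B5, d@B3, f@B0, f@B3}  OUT={a@B0, a@B3, b@B2, b@B6, c@B4, d@B3, f@B0, f@B3}
  B5:  IN={a@B0, a@B3, a@B6, b@B2, b@B6, c@B4, c@B5, d@B3, d@B5, f@B0, f@B3}  OUT={a@B0, a@B3, a@B6, b@B2, b@B6, c@B5, d@B5, f@B0, f@B3}
  B6:  IN={a@B0, a@B3, a@B6, b@B2, b@B6, c@B5, d@B5, f@B0, f@B3}  OUT={a@B6, b@B6, c@B5, d@B5, f@B0, f@B3}
  B7:  IN={a@B3, a@B6, b@B2, b@B6, c@B1, c@B5, d@B3, d@B5, f@B0, f@B3}  OUT={a@B3, a@B6, b@B2, b@B6, c@B1, c@B5, d@B3, d@B5, e@B7, f@B7}

Merge at B7: IN[B7] = OUT[B3] ⊔ OUT[B6] = {a@B3, a@B6, b@B2, b@B6, c@B1, c@B5, d@B3, d@B5, f@B0, f@B3}
Applying B7's transfer function to that IN value gives OUT[B7] (row B7 above).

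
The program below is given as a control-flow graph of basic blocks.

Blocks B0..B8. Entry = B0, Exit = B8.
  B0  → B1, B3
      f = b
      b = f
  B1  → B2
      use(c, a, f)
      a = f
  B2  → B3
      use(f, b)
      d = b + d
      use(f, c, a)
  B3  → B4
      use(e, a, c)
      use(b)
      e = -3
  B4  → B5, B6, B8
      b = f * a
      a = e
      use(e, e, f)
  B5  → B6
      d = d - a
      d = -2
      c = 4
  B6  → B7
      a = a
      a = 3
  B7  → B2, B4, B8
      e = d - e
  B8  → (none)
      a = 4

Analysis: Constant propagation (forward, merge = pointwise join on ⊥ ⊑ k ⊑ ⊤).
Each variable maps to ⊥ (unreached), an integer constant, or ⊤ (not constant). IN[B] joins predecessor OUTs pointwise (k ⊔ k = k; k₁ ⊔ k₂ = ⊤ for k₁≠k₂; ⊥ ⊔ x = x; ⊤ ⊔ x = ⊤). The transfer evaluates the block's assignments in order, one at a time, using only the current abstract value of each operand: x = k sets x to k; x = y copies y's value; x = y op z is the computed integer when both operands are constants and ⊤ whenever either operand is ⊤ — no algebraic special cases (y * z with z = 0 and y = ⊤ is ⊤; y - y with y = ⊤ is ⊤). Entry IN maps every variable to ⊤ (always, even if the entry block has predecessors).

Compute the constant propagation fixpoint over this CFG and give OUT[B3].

Fixpoint table:
  B0:  IN=(all ⊤)  OUT=(all ⊤)
  B1:  IN=(all ⊤)  OUT=(all ⊤)
  B2:  IN=(all ⊤)  OUT=(all ⊤)
  B3:  IN=(all ⊤)  OUT={e:-3; rest ⊤}
  B4:  IN=(all ⊤)  OUT=(all ⊤)
  B5:  IN=(all ⊤)  OUT={c:4, d:-2; rest ⊤}
  B6:  IN=(all ⊤)  OUT={a:3; rest ⊤}
  B7:  IN={a:3; rest ⊤}  OUT={a:3; rest ⊤}
  B8:  IN=(all ⊤)  OUT={a:4; rest ⊤}

Merge at B3: IN[B3] = OUT[B0] ⊔ OUT[B2] = {a: ⊤, b: ⊤, c: ⊤, d: ⊤, e: ⊤, f: ⊤}
Applying B3's transfer function to that IN value gives OUT[B3] (row B3 above).

Answer: {a: ⊤, b: ⊤, c: ⊤, d: ⊤, e: -3, f: ⊤}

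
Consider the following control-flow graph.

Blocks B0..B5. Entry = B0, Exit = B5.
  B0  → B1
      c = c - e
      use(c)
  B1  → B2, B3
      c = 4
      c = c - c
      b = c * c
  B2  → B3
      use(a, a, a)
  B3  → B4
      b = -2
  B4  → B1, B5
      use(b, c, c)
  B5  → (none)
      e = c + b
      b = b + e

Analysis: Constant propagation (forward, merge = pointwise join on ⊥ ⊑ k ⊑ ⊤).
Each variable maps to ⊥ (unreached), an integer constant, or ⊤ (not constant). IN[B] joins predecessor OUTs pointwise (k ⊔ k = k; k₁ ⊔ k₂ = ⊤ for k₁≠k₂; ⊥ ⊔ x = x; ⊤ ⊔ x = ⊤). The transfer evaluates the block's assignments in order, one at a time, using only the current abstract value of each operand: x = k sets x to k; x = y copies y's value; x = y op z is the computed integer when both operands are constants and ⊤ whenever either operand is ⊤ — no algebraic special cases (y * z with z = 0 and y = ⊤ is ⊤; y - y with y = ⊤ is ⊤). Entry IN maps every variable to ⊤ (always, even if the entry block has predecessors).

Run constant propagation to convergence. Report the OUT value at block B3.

Converged values:
  B0: | IN=(all ⊤) | OUT=(all ⊤)
  B1: | IN=(all ⊤) | OUT={b:0, c:0; rest ⊤}
  B2: | IN={b:0, c:0; rest ⊤} | OUT={b:0, c:0; rest ⊤}
  B3: | IN={b:0, c:0; rest ⊤} | OUT={b:-2, c:0; rest ⊤}
  B4: | IN={b:-2, c:0; rest ⊤} | OUT={b:-2, c:0; rest ⊤}
  B5: | IN={b:-2, c:0; rest ⊤} | OUT={b:-4, c:0, e:-2; rest ⊤}

Merge at B3: IN[B3] = OUT[B1] ⊔ OUT[B2] = {a: ⊤, b: 0, c: 0, d: ⊤, e: ⊤, f: ⊤}
Applying B3's transfer function to that IN value gives OUT[B3] (row B3 above).

Answer: {a: ⊤, b: -2, c: 0, d: ⊤, e: ⊤, f: ⊤}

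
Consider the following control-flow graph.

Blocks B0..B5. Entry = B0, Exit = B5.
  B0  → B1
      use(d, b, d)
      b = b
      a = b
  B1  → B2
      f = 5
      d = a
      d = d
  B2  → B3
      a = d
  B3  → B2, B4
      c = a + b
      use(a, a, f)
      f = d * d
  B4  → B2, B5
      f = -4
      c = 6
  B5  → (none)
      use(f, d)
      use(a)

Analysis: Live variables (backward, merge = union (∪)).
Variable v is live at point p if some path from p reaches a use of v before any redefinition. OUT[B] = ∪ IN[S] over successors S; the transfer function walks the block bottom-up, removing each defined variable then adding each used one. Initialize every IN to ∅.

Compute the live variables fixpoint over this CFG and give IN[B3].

Answer: {a, b, d, f}

Trace:
Converged values:
  B0:  IN={b, d}  OUT={a, b}
  B1:  IN={a, b}  OUT={b, d, f}
  B2:  IN={b, d, f}  OUT={a, b, d, f}
  B3:  IN={a, b, d, f}  OUT={a, b, d, f}
  B4:  IN={a, b, d}  OUT={a, b, d, f}
  B5:  IN={a, d, f}  OUT={}

Merge at B3: OUT[B3] = IN[B2] ⊔ IN[B4] = {a, b, d, f}
Applying B3's transfer function to that OUT value gives IN[B3] (row B3 above).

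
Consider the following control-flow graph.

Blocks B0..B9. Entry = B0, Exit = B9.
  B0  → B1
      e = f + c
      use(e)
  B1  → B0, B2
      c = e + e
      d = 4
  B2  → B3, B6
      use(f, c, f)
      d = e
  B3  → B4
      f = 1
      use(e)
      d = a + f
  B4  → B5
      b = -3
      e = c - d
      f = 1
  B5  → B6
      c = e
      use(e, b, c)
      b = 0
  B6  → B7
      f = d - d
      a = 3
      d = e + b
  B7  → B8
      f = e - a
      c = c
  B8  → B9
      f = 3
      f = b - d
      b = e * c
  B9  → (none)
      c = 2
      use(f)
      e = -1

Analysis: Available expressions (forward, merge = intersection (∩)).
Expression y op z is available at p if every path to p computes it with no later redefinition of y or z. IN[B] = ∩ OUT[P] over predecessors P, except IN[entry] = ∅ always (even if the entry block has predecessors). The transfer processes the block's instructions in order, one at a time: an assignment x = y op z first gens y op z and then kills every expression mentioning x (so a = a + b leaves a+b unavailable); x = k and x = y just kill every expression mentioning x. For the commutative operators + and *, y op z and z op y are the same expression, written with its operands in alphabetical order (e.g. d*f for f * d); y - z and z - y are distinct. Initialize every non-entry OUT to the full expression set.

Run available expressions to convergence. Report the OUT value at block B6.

Answer: {b+e}

Trace:
Fixpoint table:
  B0:  IN={}  OUT={c+f}
  B1:  IN={c+f}  OUT={e+e}
  B2:  IN={e+e}  OUT={e+e}
  B3:  IN={e+e}  OUT={a+f, e+e}
  B4:  IN={a+f, e+e}  OUT={c-d}
  B5:  IN={c-d}  OUT={}
  B6:  IN={}  OUT={b+e}
  B7:  IN={b+e}  OUT={b+e, e-a}
  B8:  IN={b+e, e-a}  OUT={c*e, e-a}
  B9:  IN={c*e, e-a}  OUT={}

Merge at B6: IN[B6] = OUT[B2] ∩ OUT[B5] = {}
Applying B6's transfer function to that IN value gives OUT[B6] (row B6 above).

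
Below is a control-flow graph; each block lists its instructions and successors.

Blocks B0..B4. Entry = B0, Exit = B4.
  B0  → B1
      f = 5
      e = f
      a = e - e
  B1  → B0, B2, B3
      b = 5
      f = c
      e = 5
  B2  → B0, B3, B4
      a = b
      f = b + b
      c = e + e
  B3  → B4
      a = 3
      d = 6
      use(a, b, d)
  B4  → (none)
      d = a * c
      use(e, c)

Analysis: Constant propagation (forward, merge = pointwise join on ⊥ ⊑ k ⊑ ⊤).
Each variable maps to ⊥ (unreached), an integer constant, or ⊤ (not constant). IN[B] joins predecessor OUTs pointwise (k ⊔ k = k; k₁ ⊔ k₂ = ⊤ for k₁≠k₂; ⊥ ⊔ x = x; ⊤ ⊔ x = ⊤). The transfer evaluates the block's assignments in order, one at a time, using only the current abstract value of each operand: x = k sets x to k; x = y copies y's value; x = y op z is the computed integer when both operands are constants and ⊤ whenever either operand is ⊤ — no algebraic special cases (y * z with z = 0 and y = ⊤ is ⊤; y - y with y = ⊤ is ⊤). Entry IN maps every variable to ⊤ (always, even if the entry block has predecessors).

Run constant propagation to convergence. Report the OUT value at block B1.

Answer: {a: 0, b: 5, c: ⊤, d: ⊤, e: 5, f: ⊤}

Trace:
Fixpoint table:
  B0:   IN=(all ⊤)   OUT={a:0, e:5, f:5; rest ⊤}
  B1:   IN={a:0, e:5, f:5; rest ⊤}   OUT={a:0, b:5, e:5; rest ⊤}
  B2:   IN={a:0, b:5, e:5; rest ⊤}   OUT={a:5, b:5, c:10, e:5, f:10; rest ⊤}
  B3:   IN={b:5, e:5; rest ⊤}   OUT={a:3, b:5, d:6, e:5; rest ⊤}
  B4:   IN={b:5, e:5; rest ⊤}   OUT={b:5, e:5; rest ⊤}

Merge at B1: IN[B1] = OUT[B0] = {a: 0, b: ⊤, c: ⊤, d: ⊤, e: 5, f: 5}
Applying B1's transfer function to that IN value gives OUT[B1] (row B1 above).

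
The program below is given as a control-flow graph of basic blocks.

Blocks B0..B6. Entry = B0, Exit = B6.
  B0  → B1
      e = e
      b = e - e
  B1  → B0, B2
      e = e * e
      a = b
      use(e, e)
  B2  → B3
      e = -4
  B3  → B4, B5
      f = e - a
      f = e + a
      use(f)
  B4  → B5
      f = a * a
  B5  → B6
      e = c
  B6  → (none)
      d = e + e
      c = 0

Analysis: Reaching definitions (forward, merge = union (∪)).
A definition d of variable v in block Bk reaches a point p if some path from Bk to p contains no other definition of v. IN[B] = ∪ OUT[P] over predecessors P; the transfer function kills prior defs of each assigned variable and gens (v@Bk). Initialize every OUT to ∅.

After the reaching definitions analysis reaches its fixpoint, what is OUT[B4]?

Converged values:
  B0:   IN={a@B1, b@B0, e@B1}   OUT={a@B1, b@B0, e@B0}
  B1:   IN={a@B1, b@B0, e@B0}   OUT={a@B1, b@B0, e@B1}
  B2:   IN={a@B1, b@B0, e@B1}   OUT={a@B1, b@B0, e@B2}
  B3:   IN={a@B1, b@B0, e@B2}   OUT={a@B1, b@B0, e@B2, f@B3}
  B4:   IN={a@B1, b@B0, e@B2, f@B3}   OUT={a@B1, b@B0, e@B2, f@B4}
  B5:   IN={a@B1, b@B0, e@B2, f@B3, f@B4}   OUT={a@B1, b@B0, e@B5, f@B3, f@B4}
  B6:   IN={a@B1, b@B0, e@B5, f@B3, f@B4}   OUT={a@B1, b@B0, c@B6, d@B6, e@B5, f@B3, f@B4}

Merge at B4: IN[B4] = OUT[B3] = {a@B1, b@B0, e@B2, f@B3}
Applying B4's transfer function to that IN value gives OUT[B4] (row B4 above).

Answer: {a@B1, b@B0, e@B2, f@B4}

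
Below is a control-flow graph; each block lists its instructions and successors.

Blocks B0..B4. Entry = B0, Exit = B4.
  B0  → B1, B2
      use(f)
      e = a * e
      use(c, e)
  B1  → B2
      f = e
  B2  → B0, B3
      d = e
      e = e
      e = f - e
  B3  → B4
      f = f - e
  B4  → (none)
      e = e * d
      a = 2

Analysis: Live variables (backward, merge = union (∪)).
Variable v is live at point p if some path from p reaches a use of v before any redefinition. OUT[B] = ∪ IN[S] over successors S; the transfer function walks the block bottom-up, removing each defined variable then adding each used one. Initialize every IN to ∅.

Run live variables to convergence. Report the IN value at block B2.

Fixpoint table:
  B0: | IN={a, c, e, f} | OUT={a, c, e, f}
  B1: | IN={a, c, e} | OUT={a, c, e, f}
  B2: | IN={a, c, e, f} | OUT={a, c, d, e, f}
  B3: | IN={d, e, f} | OUT={d, e}
  B4: | IN={d, e} | OUT={}

Merge at B2: OUT[B2] = IN[B0] ⊔ IN[B3] = {a, c, d, e, f}
Applying B2's transfer function to that OUT value gives IN[B2] (row B2 above).

Answer: {a, c, e, f}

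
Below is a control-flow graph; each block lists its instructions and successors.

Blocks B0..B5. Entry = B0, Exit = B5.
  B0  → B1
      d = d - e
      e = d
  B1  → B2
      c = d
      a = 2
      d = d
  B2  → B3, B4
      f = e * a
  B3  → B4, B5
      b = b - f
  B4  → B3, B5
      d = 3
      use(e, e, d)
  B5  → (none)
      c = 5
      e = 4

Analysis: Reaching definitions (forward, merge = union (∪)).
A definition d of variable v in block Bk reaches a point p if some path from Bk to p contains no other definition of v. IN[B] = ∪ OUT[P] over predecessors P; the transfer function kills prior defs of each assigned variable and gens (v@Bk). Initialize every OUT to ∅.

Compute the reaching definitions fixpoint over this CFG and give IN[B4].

Answer: {a@B1, b@B3, c@B1, d@B1, d@B4, e@B0, f@B2}

Working:
Converged values:
  B0: | IN={} | OUT={d@B0, e@B0}
  B1: | IN={d@B0, e@B0} | OUT={a@B1, c@B1, d@B1, e@B0}
  B2: | IN={a@B1, c@B1, d@B1, e@B0} | OUT={a@B1, c@B1, d@B1, e@B0, f@B2}
  B3: | IN={a@B1, b@B3, c@B1, d@B1, d@B4, e@B0, f@B2} | OUT={a@B1, b@B3, c@B1, d@B1, d@B4, e@B0, f@B2}
  B4: | IN={a@B1, b@B3, c@B1, d@B1, d@B4, e@B0, f@B2} | OUT={a@B1, b@B3, c@B1, d@B4, e@B0, f@B2}
  B5: | IN={a@B1, b@B3, c@B1, d@B1, d@B4, e@B0, f@B2} | OUT={a@B1, b@B3, c@B5, d@B1, d@B4, e@B5, f@B2}

Merge at B4: IN[B4] = OUT[B2] ⊔ OUT[B3] = {a@B1, b@B3, c@B1, d@B1, d@B4, e@B0, f@B2}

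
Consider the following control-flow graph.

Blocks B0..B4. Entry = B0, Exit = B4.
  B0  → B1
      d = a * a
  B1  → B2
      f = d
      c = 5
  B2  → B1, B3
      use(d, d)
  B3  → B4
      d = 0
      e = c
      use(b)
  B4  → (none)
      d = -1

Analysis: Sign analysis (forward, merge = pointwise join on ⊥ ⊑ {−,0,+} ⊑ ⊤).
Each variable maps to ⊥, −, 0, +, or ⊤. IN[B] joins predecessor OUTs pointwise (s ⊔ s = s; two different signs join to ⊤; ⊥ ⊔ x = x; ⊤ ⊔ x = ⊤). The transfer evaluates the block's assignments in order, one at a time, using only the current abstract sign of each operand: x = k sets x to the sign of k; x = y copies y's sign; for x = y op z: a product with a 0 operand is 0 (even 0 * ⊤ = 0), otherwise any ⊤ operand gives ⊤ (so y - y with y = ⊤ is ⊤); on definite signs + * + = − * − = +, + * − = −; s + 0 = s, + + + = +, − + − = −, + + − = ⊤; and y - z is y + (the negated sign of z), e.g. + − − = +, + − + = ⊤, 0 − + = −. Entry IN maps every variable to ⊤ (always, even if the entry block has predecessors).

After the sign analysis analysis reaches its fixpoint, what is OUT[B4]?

Per-block solution:
  B0:   IN=(all ⊤)   OUT=(all ⊤)
  B1:   IN=(all ⊤)   OUT={c:+; rest ⊤}
  B2:   IN={c:+; rest ⊤}   OUT={c:+; rest ⊤}
  B3:   IN={c:+; rest ⊤}   OUT={c:+, d:0, e:+; rest ⊤}
  B4:   IN={c:+, d:0, e:+; rest ⊤}   OUT={c:+, d:-, e:+; rest ⊤}

Merge at B4: IN[B4] = OUT[B3] = {a: ⊤, b: ⊤, c: +, d: 0, e: +, f: ⊤}
Applying B4's transfer function to that IN value gives OUT[B4] (row B4 above).

Answer: {a: ⊤, b: ⊤, c: +, d: -, e: +, f: ⊤}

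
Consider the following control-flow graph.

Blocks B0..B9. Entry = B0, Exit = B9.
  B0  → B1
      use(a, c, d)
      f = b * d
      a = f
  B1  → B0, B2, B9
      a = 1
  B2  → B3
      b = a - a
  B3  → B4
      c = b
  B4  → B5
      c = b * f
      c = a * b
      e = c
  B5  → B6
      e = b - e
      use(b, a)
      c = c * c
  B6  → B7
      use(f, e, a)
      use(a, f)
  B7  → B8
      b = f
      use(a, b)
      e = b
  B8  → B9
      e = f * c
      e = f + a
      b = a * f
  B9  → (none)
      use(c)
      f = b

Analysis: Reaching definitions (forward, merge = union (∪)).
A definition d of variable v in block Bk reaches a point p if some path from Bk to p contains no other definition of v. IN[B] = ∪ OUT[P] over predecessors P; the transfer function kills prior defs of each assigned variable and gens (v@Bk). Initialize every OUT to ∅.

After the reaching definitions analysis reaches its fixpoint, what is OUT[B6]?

Answer: {a@B1, b@B2, c@B5, e@B5, f@B0}

Derivation:
Per-block solution:
  B0:  IN={a@B1, f@B0}  OUT={a@B0, f@B0}
  B1:  IN={a@B0, f@B0}  OUT={a@B1, f@B0}
  B2:  IN={a@B1, f@B0}  OUT={a@B1, b@B2, f@B0}
  B3:  IN={a@B1, b@B2, f@B0}  OUT={a@B1, b@B2, c@B3, f@B0}
  B4:  IN={a@B1, b@B2, c@B3, f@B0}  OUT={a@B1, b@B2, c@B4, e@B4, f@B0}
  B5:  IN={a@B1, b@B2, c@B4, e@B4, f@B0}  OUT={a@B1, b@B2, c@B5, e@B5, f@B0}
  B6:  IN={a@B1, b@B2, c@B5, e@B5, f@B0}  OUT={a@B1, b@B2, c@B5, e@B5, f@B0}
  B7:  IN={a@B1, b@B2, c@B5, e@B5, f@B0}  OUT={a@B1, b@B7, c@B5, e@B7, f@B0}
  B8:  IN={a@B1, b@B7, c@B5, e@B7, f@B0}  OUT={a@B1, b@B8, c@B5, e@B8, f@B0}
  B9:  IN={a@B1, b@B8, c@B5, e@B8, f@B0}  OUT={a@B1, b@B8, c@B5, e@B8, f@B9}

Merge at B6: IN[B6] = OUT[B5] = {a@B1, b@B2, c@B5, e@B5, f@B0}
Applying B6's transfer function to that IN value gives OUT[B6] (row B6 above).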